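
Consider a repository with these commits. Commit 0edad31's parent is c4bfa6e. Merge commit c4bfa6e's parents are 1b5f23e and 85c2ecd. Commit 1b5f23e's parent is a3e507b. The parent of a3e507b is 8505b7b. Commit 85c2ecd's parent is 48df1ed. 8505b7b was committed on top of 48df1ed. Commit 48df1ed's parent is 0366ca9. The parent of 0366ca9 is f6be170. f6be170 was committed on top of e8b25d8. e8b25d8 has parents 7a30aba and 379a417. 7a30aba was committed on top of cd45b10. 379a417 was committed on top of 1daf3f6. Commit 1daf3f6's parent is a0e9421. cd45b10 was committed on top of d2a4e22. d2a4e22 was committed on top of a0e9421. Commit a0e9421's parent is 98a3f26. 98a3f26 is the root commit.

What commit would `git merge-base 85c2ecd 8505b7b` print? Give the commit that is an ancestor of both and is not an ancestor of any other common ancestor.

48df1ed

Ancestors of 85c2ecd: {0366ca9, 1daf3f6, 379a417, 48df1ed, 7a30aba, 85c2ecd, 98a3f26, a0e9421, cd45b10, d2a4e22, e8b25d8, f6be170}.
Ancestors of 8505b7b: {0366ca9, 1daf3f6, 379a417, 48df1ed, 7a30aba, 8505b7b, 98a3f26, a0e9421, cd45b10, d2a4e22, e8b25d8, f6be170}.
Common ancestors: {0366ca9, 1daf3f6, 379a417, 48df1ed, 7a30aba, 98a3f26, a0e9421, cd45b10, d2a4e22, e8b25d8, f6be170}.
Among these, 48df1ed is not an ancestor of any other common ancestor — it is the merge base.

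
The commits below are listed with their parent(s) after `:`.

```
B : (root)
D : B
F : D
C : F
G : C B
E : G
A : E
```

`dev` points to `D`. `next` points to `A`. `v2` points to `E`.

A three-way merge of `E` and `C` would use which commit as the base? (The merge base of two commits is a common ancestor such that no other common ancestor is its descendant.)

C

Ancestors of E: {B, C, D, E, F, G}.
Ancestors of C: {B, C, D, F}.
Common ancestors: {B, C, D, F}.
Among these, C is not an ancestor of any other common ancestor — it is the merge base.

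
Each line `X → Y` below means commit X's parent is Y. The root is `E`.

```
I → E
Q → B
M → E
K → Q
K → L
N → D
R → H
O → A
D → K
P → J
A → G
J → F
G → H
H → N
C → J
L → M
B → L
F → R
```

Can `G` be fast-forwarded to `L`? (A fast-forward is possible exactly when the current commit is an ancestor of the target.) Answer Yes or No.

No

A fast-forward from G to L is possible iff G is an ancestor of L.
Ancestors of L: {E, L, M}.
G is not among them, so fast-forward is not possible.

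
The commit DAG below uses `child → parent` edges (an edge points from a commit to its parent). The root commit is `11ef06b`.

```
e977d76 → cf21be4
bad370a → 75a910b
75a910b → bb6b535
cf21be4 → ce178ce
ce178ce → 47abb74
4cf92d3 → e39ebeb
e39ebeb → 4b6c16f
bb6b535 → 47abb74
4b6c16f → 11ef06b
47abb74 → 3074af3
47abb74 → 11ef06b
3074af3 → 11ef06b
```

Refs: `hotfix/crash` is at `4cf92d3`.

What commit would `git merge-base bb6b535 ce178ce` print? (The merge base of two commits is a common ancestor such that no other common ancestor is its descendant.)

47abb74

Ancestors of bb6b535: {11ef06b, 3074af3, 47abb74, bb6b535}.
Ancestors of ce178ce: {11ef06b, 3074af3, 47abb74, ce178ce}.
Common ancestors: {11ef06b, 3074af3, 47abb74}.
Among these, 47abb74 is not an ancestor of any other common ancestor — it is the merge base.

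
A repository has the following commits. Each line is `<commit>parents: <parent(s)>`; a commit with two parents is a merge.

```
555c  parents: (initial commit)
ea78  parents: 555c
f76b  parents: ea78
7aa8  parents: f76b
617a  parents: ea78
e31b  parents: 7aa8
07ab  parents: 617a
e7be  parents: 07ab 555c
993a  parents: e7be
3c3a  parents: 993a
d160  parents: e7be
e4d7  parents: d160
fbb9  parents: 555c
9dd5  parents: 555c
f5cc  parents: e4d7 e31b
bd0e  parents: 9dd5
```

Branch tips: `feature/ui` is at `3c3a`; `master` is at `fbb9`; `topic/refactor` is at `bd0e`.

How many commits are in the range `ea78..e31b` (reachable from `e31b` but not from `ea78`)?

Reachable from e31b: {555c, 7aa8, e31b, ea78, f76b}.
Reachable from ea78: {555c, ea78}.
In e31b's history but not ea78's: {7aa8, e31b, f76b} — 3 commits.

3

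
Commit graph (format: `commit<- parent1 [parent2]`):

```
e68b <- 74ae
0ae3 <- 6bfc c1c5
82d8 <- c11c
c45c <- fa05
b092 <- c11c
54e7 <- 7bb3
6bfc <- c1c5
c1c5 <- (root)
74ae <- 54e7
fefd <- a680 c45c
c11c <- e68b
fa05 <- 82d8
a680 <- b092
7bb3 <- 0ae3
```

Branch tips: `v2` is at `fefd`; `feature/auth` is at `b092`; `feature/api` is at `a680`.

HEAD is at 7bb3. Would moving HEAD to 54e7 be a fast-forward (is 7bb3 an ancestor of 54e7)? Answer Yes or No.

Yes

A fast-forward from 7bb3 to 54e7 is possible iff 7bb3 is an ancestor of 54e7.
Ancestors of 54e7: {0ae3, 54e7, 6bfc, 7bb3, c1c5}.
7bb3 is among them, so fast-forward is possible.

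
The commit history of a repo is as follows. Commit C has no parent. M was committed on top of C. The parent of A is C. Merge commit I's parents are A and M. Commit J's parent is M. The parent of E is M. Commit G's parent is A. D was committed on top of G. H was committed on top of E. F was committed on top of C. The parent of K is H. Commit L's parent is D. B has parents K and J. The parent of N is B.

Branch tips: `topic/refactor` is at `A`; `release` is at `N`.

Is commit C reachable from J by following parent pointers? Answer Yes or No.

Ancestors of J (commits reachable by following parents): {C, J, M}.
C is in that set, so it is an ancestor of J.

Yes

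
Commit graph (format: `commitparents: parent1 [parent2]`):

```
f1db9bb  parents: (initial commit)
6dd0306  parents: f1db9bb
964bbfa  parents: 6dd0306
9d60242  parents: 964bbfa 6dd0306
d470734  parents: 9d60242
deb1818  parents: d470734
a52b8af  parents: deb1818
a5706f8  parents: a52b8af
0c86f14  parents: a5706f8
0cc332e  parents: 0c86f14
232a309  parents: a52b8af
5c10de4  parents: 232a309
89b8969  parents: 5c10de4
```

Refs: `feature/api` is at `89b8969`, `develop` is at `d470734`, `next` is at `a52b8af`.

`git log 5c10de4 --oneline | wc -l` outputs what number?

9

Walking parent pointers from 5c10de4: reachable set = {232a309, 5c10de4, 6dd0306, 964bbfa, 9d60242, a52b8af, d470734, deb1818, f1db9bb}.
That is 9 commits.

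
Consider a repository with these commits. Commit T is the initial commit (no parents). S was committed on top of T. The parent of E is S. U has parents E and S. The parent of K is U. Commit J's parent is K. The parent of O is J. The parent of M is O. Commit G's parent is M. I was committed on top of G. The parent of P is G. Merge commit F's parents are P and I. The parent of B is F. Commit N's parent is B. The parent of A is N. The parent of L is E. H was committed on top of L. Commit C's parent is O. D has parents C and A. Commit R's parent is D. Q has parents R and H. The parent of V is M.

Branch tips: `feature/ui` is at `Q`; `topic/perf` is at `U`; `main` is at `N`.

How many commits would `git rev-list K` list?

Walking parent pointers from K: reachable set = {E, K, S, T, U}.
That is 5 commits.

5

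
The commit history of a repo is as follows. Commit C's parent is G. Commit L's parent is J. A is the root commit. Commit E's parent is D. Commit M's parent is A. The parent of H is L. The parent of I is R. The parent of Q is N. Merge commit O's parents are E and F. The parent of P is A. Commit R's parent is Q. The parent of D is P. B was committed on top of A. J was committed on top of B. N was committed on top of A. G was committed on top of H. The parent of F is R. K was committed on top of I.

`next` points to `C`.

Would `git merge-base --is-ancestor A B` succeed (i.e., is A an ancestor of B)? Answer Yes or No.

Yes

Ancestors of B (commits reachable by following parents): {A, B}.
A is in that set, so it is an ancestor of B.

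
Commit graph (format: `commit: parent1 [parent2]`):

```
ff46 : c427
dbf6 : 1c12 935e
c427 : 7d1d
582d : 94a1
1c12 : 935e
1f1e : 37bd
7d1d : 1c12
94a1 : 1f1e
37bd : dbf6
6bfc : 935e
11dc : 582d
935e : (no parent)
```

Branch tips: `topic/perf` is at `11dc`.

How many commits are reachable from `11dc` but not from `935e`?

7

Reachable from 11dc: {11dc, 1c12, 1f1e, 37bd, 582d, 935e, 94a1, dbf6}.
Reachable from 935e: {935e}.
In 11dc's history but not 935e's: {11dc, 1c12, 1f1e, 37bd, 582d, 94a1, dbf6} — 7 commits.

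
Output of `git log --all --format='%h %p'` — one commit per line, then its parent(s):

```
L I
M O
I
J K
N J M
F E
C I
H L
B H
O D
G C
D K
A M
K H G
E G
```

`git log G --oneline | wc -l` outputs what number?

Walking parent pointers from G: reachable set = {C, G, I}.
That is 3 commits.

3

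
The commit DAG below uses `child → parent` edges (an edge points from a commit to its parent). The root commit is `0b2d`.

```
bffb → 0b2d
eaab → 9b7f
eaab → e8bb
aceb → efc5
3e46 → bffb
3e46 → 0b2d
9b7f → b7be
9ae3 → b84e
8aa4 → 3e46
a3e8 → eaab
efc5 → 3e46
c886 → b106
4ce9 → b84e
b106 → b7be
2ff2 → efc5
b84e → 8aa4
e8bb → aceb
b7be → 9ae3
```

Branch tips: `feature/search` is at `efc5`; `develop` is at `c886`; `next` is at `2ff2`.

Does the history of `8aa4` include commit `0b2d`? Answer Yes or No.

Ancestors of 8aa4 (commits reachable by following parents): {0b2d, 3e46, 8aa4, bffb}.
0b2d is in that set, so it is an ancestor of 8aa4.

Yes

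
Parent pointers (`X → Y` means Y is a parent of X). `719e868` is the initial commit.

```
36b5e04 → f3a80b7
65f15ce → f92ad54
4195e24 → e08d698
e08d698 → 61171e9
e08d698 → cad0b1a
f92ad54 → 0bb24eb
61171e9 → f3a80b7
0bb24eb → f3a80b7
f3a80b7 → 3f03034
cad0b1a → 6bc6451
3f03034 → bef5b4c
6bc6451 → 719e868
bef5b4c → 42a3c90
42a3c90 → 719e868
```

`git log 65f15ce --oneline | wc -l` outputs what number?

8

Walking parent pointers from 65f15ce: reachable set = {0bb24eb, 3f03034, 42a3c90, 65f15ce, 719e868, bef5b4c, f3a80b7, f92ad54}.
That is 8 commits.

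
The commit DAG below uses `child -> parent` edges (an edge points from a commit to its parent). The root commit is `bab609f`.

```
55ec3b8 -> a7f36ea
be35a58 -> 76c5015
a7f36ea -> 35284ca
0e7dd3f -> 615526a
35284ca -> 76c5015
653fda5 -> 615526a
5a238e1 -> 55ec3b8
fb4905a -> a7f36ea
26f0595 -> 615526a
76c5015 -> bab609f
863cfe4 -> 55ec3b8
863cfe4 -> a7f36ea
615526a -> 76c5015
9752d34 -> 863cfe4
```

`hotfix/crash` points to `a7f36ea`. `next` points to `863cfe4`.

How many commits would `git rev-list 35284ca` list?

Walking parent pointers from 35284ca: reachable set = {35284ca, 76c5015, bab609f}.
That is 3 commits.

3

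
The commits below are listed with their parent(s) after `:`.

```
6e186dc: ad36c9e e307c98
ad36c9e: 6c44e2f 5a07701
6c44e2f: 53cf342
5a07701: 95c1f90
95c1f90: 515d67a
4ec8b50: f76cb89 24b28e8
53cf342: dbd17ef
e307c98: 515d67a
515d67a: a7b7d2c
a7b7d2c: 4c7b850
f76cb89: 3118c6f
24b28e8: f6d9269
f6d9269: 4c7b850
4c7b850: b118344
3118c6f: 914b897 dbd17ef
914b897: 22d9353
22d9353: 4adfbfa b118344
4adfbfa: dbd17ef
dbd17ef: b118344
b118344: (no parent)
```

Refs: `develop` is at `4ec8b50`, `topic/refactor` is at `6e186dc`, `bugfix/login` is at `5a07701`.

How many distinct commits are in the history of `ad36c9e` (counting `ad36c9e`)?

10

Walking parent pointers from ad36c9e: reachable set = {4c7b850, 515d67a, 53cf342, 5a07701, 6c44e2f, 95c1f90, a7b7d2c, ad36c9e, b118344, dbd17ef}.
That is 10 commits.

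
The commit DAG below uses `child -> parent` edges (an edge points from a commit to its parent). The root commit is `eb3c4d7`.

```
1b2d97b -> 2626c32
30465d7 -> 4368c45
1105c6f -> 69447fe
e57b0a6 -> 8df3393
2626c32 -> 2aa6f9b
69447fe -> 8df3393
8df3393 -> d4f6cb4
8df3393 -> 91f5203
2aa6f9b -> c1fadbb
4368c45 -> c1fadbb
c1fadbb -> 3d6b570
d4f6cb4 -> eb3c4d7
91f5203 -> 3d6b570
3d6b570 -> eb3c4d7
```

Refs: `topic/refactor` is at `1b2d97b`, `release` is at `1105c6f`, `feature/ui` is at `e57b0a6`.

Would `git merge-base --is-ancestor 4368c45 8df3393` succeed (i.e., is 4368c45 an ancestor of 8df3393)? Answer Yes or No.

Ancestors of 8df3393: {3d6b570, 8df3393, 91f5203, d4f6cb4, eb3c4d7}.
4368c45 is not in that set, so it is not an ancestor of 8df3393.

No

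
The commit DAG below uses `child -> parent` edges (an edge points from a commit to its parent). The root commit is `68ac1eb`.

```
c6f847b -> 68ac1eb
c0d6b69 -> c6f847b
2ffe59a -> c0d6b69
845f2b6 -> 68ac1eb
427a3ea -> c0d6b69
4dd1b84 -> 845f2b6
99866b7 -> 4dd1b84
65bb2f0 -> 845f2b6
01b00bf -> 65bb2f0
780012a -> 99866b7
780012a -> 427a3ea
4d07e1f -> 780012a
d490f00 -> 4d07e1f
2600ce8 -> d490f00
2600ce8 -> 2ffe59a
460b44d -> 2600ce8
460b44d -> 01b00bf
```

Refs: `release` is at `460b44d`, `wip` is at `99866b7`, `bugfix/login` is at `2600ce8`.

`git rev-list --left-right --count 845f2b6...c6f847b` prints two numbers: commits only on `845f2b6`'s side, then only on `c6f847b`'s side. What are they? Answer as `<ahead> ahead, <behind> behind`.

1 ahead, 1 behind

Reachable from 845f2b6: {68ac1eb, 845f2b6}.
Reachable from c6f847b: {68ac1eb, c6f847b}.
Only in 845f2b6's history (ahead): {845f2b6} — 1.
Only in c6f847b's history (behind): {c6f847b} — 1.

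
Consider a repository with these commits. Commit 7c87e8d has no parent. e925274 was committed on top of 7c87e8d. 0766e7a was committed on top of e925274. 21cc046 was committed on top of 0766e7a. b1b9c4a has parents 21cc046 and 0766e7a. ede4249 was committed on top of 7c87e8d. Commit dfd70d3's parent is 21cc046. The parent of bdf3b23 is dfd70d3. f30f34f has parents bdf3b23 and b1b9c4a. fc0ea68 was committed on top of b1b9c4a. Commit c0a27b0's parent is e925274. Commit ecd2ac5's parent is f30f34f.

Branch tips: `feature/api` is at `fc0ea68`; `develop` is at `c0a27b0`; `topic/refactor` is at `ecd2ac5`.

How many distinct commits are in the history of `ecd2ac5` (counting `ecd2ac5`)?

9

Walking parent pointers from ecd2ac5: reachable set = {0766e7a, 21cc046, 7c87e8d, b1b9c4a, bdf3b23, dfd70d3, e925274, ecd2ac5, f30f34f}.
That is 9 commits.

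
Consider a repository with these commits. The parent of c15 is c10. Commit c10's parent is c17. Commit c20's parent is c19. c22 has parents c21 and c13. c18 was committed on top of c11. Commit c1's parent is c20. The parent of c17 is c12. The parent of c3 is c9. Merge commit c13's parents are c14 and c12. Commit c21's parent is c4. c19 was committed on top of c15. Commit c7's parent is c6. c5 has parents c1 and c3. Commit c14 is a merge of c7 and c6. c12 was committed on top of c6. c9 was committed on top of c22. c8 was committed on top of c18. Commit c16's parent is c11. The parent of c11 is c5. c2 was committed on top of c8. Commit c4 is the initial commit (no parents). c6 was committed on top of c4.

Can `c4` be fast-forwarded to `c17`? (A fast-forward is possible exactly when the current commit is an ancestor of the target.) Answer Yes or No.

Yes

A fast-forward from c4 to c17 is possible iff c4 is an ancestor of c17.
Ancestors of c17: {c12, c17, c4, c6}.
c4 is among them, so fast-forward is possible.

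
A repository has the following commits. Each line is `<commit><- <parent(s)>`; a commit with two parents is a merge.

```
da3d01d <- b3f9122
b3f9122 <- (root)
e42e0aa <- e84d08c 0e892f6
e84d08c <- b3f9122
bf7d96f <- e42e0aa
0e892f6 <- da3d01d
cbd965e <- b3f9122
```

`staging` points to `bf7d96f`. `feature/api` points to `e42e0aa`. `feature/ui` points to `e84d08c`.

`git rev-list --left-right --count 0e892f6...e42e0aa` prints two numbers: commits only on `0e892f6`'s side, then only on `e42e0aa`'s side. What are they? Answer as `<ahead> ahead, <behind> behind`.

Reachable from 0e892f6: {0e892f6, b3f9122, da3d01d}.
Reachable from e42e0aa: {0e892f6, b3f9122, da3d01d, e42e0aa, e84d08c}.
Only in 0e892f6's history (ahead): {} — 0.
Only in e42e0aa's history (behind): {e42e0aa, e84d08c} — 2.

0 ahead, 2 behind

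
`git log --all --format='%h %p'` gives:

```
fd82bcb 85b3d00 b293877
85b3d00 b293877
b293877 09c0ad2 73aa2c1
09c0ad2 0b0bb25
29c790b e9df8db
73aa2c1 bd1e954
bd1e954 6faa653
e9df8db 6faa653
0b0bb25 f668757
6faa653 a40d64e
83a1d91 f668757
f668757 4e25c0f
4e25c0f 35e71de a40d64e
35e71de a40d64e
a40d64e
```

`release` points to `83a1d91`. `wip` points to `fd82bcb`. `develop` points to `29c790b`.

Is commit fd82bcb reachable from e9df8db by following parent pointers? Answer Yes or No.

Ancestors of e9df8db: {6faa653, a40d64e, e9df8db}.
fd82bcb is not in that set, so it is not an ancestor of e9df8db.

No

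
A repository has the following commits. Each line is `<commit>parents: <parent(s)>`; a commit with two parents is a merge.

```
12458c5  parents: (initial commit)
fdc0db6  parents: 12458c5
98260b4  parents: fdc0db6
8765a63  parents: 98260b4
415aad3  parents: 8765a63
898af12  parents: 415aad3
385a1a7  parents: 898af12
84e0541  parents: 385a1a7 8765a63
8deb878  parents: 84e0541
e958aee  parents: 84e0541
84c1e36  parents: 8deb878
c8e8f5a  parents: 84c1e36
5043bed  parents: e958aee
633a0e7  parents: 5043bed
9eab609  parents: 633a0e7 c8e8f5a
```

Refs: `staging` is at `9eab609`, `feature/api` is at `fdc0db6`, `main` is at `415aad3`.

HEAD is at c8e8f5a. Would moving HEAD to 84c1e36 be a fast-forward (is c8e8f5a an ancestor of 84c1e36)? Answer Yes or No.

A fast-forward from c8e8f5a to 84c1e36 is possible iff c8e8f5a is an ancestor of 84c1e36.
Ancestors of 84c1e36: {12458c5, 385a1a7, 415aad3, 84c1e36, 84e0541, 8765a63, 898af12, 8deb878, 98260b4, fdc0db6}.
c8e8f5a is not among them, so fast-forward is not possible.

No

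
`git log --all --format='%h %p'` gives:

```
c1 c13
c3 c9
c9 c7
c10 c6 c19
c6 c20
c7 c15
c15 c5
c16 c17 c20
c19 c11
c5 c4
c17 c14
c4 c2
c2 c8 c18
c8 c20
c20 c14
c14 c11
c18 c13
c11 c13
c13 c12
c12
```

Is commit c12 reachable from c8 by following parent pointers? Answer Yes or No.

Ancestors of c8 (commits reachable by following parents): {c11, c12, c13, c14, c20, c8}.
c12 is in that set, so it is an ancestor of c8.

Yes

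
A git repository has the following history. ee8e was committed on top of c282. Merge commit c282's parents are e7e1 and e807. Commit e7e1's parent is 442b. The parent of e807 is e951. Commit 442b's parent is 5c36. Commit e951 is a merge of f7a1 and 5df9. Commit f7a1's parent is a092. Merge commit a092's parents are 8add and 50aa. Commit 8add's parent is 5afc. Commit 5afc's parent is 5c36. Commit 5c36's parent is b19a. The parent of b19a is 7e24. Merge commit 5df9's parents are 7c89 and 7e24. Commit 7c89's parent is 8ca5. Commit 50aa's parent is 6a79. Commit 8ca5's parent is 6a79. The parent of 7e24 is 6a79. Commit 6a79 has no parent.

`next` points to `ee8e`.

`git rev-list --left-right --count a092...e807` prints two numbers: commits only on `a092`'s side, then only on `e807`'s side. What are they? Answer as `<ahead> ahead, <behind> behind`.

0 ahead, 6 behind

Reachable from a092: {50aa, 5afc, 5c36, 6a79, 7e24, 8add, a092, b19a}.
Reachable from e807: {50aa, 5afc, 5c36, 5df9, 6a79, 7c89, 7e24, 8add, 8ca5, a092, b19a, e807, e951, f7a1}.
Only in a092's history (ahead): {} — 0.
Only in e807's history (behind): {5df9, 7c89, 8ca5, e807, e951, f7a1} — 6.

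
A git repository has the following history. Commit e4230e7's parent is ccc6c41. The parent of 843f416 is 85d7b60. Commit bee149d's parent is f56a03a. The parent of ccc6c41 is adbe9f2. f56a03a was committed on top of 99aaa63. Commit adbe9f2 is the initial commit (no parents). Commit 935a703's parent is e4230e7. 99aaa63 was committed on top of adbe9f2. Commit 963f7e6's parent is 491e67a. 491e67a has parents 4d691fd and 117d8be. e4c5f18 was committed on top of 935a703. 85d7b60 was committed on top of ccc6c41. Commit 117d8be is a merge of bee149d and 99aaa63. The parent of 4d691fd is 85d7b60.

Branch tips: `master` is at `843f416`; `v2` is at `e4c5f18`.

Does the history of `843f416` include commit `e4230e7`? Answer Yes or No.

Ancestors of 843f416: {843f416, 85d7b60, adbe9f2, ccc6c41}.
e4230e7 is not in that set, so it is not an ancestor of 843f416.

No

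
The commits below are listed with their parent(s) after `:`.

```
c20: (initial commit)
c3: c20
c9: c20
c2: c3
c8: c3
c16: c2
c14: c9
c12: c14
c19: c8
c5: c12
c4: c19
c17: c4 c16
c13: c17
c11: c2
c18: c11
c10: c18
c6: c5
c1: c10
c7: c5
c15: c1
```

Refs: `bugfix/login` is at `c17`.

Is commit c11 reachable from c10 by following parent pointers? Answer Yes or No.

Ancestors of c10 (commits reachable by following parents): {c10, c11, c18, c2, c20, c3}.
c11 is in that set, so it is an ancestor of c10.

Yes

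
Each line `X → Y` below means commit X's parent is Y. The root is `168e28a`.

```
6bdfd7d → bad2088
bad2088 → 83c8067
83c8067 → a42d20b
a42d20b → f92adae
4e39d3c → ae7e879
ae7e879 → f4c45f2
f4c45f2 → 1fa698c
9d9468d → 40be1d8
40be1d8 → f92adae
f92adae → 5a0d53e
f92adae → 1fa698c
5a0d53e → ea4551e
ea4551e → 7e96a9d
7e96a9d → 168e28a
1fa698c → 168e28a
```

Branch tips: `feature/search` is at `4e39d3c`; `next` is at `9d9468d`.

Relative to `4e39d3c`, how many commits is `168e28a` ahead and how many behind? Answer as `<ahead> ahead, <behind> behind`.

Reachable from 168e28a: {168e28a}.
Reachable from 4e39d3c: {168e28a, 1fa698c, 4e39d3c, ae7e879, f4c45f2}.
Only in 168e28a's history (ahead): {} — 0.
Only in 4e39d3c's history (behind): {1fa698c, 4e39d3c, ae7e879, f4c45f2} — 4.

0 ahead, 4 behind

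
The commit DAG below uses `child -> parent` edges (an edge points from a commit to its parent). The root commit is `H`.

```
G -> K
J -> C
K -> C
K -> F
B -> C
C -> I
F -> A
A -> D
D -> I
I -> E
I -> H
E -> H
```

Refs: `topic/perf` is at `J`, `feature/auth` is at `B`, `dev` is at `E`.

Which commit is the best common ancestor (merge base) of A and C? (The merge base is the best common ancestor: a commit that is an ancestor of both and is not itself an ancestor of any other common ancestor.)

I

Ancestors of A: {A, D, E, H, I}.
Ancestors of C: {C, E, H, I}.
Common ancestors: {E, H, I}.
Among these, I is not an ancestor of any other common ancestor — it is the merge base.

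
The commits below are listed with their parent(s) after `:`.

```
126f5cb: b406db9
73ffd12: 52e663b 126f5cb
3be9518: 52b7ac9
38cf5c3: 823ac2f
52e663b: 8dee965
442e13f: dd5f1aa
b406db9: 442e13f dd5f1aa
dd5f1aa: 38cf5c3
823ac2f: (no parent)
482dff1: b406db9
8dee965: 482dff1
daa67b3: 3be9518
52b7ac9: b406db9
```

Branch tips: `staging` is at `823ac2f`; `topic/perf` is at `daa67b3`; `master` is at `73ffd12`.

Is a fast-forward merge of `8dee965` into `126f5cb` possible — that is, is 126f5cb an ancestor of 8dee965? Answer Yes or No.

A fast-forward from 126f5cb to 8dee965 is possible iff 126f5cb is an ancestor of 8dee965.
Ancestors of 8dee965: {38cf5c3, 442e13f, 482dff1, 823ac2f, 8dee965, b406db9, dd5f1aa}.
126f5cb is not among them, so fast-forward is not possible.

No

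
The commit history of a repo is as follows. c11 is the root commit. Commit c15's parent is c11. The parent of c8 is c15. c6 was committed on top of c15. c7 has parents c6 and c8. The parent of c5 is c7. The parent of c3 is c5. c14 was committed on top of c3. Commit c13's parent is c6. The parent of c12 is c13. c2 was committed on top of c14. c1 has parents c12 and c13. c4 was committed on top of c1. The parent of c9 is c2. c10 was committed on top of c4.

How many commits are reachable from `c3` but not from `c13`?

4

Reachable from c3: {c11, c15, c3, c5, c6, c7, c8}.
Reachable from c13: {c11, c13, c15, c6}.
In c3's history but not c13's: {c3, c5, c7, c8} — 4 commits.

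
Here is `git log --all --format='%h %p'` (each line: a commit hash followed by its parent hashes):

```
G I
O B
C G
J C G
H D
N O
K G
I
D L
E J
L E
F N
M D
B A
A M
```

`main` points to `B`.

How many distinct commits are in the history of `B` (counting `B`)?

Walking parent pointers from B: reachable set = {A, B, C, D, E, G, I, J, L, M}.
That is 10 commits.

10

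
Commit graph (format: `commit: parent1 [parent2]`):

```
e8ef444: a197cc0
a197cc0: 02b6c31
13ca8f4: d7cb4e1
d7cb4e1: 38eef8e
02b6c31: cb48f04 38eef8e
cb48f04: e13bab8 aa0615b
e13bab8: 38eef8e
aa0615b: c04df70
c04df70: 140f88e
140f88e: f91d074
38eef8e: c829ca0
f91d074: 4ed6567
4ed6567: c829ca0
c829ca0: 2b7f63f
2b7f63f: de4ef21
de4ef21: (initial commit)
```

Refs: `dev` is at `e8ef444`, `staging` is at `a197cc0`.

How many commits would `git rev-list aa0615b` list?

8

Walking parent pointers from aa0615b: reachable set = {140f88e, 2b7f63f, 4ed6567, aa0615b, c04df70, c829ca0, de4ef21, f91d074}.
That is 8 commits.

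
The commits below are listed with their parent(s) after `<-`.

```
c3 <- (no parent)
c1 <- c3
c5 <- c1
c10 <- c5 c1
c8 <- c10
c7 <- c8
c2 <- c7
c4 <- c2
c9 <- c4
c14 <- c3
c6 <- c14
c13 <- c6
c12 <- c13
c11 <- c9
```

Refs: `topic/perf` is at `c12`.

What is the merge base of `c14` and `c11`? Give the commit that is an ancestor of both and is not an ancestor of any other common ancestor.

c3

Ancestors of c14: {c14, c3}.
Ancestors of c11: {c1, c10, c11, c2, c3, c4, c5, c7, c8, c9}.
Common ancestors: {c3}.
The only common ancestor is c3, so it is the merge base.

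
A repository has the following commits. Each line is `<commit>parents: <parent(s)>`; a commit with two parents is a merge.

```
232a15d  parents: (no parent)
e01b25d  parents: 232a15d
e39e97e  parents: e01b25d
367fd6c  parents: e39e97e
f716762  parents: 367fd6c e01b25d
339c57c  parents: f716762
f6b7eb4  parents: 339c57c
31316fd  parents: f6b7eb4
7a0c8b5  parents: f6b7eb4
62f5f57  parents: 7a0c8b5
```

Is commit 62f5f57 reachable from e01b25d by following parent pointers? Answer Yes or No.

Ancestors of e01b25d: {232a15d, e01b25d}.
62f5f57 is not in that set, so it is not an ancestor of e01b25d.

No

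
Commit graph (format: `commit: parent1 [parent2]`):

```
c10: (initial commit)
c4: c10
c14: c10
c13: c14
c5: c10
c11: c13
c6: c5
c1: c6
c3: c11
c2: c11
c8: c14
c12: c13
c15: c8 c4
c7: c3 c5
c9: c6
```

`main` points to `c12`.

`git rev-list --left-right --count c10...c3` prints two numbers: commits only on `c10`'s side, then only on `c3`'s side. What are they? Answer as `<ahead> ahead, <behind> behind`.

0 ahead, 4 behind

Reachable from c10: {c10}.
Reachable from c3: {c10, c11, c13, c14, c3}.
Only in c10's history (ahead): {} — 0.
Only in c3's history (behind): {c11, c13, c14, c3} — 4.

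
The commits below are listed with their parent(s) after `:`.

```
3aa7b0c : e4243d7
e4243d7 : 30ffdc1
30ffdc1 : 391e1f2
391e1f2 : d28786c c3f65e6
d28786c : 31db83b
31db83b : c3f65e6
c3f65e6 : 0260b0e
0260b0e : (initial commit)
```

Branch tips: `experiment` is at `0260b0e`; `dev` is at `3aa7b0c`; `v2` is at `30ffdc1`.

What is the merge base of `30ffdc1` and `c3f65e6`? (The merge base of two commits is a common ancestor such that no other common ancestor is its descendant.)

Ancestors of 30ffdc1: {0260b0e, 30ffdc1, 31db83b, 391e1f2, c3f65e6, d28786c}.
Ancestors of c3f65e6: {0260b0e, c3f65e6}.
Common ancestors: {0260b0e, c3f65e6}.
Among these, c3f65e6 is not an ancestor of any other common ancestor — it is the merge base.

c3f65e6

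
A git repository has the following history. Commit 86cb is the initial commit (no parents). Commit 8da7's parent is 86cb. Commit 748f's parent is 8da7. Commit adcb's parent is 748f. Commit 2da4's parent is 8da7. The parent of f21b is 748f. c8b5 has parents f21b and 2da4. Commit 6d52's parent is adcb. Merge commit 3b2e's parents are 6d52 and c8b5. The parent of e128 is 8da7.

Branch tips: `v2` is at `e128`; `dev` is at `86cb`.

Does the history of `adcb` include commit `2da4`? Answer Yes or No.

No

Ancestors of adcb: {748f, 86cb, 8da7, adcb}.
2da4 is not in that set, so it is not an ancestor of adcb.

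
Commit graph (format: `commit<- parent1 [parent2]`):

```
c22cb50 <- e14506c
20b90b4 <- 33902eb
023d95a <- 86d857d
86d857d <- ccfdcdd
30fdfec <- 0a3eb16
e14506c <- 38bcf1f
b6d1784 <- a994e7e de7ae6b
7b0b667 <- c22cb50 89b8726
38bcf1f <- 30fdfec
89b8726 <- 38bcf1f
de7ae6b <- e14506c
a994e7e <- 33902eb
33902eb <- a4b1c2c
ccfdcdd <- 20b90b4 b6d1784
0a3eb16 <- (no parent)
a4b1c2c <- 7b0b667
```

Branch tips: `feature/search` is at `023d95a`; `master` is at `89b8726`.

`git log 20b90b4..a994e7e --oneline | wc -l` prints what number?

1

Reachable from a994e7e: {0a3eb16, 30fdfec, 33902eb, 38bcf1f, 7b0b667, 89b8726, a4b1c2c, a994e7e, c22cb50, e14506c}.
Reachable from 20b90b4: {0a3eb16, 20b90b4, 30fdfec, 33902eb, 38bcf1f, 7b0b667, 89b8726, a4b1c2c, c22cb50, e14506c}.
In a994e7e's history but not 20b90b4's: {a994e7e} — 1 commit.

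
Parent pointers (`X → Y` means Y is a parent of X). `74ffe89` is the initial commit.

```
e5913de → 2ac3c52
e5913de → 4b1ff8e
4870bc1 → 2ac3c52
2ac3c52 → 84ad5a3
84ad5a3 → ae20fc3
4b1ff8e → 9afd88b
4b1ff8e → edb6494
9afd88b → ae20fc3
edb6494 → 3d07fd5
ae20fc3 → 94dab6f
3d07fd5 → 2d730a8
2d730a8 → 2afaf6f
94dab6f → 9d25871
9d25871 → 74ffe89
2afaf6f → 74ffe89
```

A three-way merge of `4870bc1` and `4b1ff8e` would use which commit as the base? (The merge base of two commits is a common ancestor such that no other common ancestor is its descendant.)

ae20fc3

Ancestors of 4870bc1: {2ac3c52, 4870bc1, 74ffe89, 84ad5a3, 94dab6f, 9d25871, ae20fc3}.
Ancestors of 4b1ff8e: {2afaf6f, 2d730a8, 3d07fd5, 4b1ff8e, 74ffe89, 94dab6f, 9afd88b, 9d25871, ae20fc3, edb6494}.
Common ancestors: {74ffe89, 94dab6f, 9d25871, ae20fc3}.
Among these, ae20fc3 is not an ancestor of any other common ancestor — it is the merge base.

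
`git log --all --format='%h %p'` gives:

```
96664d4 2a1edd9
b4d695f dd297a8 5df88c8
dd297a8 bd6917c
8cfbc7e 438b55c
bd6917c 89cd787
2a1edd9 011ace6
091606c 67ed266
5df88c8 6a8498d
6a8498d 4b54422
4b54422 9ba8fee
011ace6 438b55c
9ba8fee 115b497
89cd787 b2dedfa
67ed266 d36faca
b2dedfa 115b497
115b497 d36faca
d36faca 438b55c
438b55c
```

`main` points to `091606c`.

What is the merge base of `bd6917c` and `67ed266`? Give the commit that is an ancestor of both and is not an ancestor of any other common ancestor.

Ancestors of bd6917c: {115b497, 438b55c, 89cd787, b2dedfa, bd6917c, d36faca}.
Ancestors of 67ed266: {438b55c, 67ed266, d36faca}.
Common ancestors: {438b55c, d36faca}.
Among these, d36faca is not an ancestor of any other common ancestor — it is the merge base.

d36faca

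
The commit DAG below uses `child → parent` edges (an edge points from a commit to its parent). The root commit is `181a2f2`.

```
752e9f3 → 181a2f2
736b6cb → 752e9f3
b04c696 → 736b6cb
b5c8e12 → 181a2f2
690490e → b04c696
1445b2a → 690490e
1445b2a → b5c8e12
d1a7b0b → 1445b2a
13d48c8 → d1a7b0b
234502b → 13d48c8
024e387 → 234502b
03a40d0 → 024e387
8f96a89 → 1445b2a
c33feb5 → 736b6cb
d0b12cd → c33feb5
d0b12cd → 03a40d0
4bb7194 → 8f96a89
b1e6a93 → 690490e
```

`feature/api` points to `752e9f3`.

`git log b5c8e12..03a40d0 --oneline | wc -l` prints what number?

Reachable from 03a40d0: {024e387, 03a40d0, 13d48c8, 1445b2a, 181a2f2, 234502b, 690490e, 736b6cb, 752e9f3, b04c696, b5c8e12, d1a7b0b}.
Reachable from b5c8e12: {181a2f2, b5c8e12}.
In 03a40d0's history but not b5c8e12's: {024e387, 03a40d0, 13d48c8, 1445b2a, 234502b, 690490e, 736b6cb, 752e9f3, b04c696, d1a7b0b} — 10 commits.

10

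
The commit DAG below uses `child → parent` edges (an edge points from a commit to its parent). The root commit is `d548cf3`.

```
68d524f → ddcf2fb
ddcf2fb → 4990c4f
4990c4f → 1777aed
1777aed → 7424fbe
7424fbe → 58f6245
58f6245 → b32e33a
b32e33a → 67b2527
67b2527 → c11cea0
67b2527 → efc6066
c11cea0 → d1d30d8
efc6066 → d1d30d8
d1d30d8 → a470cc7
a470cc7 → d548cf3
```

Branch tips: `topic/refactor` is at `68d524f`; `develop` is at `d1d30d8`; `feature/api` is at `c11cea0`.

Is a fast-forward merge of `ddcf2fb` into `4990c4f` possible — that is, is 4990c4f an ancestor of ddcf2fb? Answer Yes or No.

A fast-forward from 4990c4f to ddcf2fb is possible iff 4990c4f is an ancestor of ddcf2fb.
Ancestors of ddcf2fb: {1777aed, 4990c4f, 58f6245, 67b2527, 7424fbe, a470cc7, b32e33a, c11cea0, d1d30d8, d548cf3, ddcf2fb, efc6066}.
4990c4f is among them, so fast-forward is possible.

Yes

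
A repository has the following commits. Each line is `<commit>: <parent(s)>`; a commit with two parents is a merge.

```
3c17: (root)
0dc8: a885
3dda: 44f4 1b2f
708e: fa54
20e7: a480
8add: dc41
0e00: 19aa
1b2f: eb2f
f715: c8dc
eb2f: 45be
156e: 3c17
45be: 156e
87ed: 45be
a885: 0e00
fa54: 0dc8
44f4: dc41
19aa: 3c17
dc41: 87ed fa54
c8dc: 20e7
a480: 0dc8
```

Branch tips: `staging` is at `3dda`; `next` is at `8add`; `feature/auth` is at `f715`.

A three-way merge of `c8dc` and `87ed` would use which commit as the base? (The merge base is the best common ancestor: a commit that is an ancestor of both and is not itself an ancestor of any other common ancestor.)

3c17

Ancestors of c8dc: {0dc8, 0e00, 19aa, 20e7, 3c17, a480, a885, c8dc}.
Ancestors of 87ed: {156e, 3c17, 45be, 87ed}.
Common ancestors: {3c17}.
The only common ancestor is 3c17, so it is the merge base.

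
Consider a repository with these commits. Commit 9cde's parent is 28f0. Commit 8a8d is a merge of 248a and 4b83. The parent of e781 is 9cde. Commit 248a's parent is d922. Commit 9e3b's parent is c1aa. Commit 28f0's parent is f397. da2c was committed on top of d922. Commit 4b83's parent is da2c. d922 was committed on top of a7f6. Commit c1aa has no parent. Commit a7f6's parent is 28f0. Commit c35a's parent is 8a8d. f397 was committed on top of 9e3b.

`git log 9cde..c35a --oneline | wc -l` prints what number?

7

Reachable from c35a: {248a, 28f0, 4b83, 8a8d, 9e3b, a7f6, c1aa, c35a, d922, da2c, f397}.
Reachable from 9cde: {28f0, 9cde, 9e3b, c1aa, f397}.
In c35a's history but not 9cde's: {248a, 4b83, 8a8d, a7f6, c35a, d922, da2c} — 7 commits.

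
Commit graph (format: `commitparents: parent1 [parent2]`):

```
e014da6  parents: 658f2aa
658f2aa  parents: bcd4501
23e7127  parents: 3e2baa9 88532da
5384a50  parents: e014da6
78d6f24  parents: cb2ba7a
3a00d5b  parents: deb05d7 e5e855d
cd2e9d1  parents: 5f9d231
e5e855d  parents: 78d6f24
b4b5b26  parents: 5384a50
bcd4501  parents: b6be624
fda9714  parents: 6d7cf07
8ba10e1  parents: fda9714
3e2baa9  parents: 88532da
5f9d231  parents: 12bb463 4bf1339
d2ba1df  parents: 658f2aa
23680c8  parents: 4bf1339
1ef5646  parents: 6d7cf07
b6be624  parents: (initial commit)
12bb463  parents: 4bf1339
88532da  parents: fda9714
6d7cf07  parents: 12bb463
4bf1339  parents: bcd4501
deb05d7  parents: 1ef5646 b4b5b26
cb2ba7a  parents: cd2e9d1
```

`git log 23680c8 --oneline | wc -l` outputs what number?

4

Walking parent pointers from 23680c8: reachable set = {23680c8, 4bf1339, b6be624, bcd4501}.
That is 4 commits.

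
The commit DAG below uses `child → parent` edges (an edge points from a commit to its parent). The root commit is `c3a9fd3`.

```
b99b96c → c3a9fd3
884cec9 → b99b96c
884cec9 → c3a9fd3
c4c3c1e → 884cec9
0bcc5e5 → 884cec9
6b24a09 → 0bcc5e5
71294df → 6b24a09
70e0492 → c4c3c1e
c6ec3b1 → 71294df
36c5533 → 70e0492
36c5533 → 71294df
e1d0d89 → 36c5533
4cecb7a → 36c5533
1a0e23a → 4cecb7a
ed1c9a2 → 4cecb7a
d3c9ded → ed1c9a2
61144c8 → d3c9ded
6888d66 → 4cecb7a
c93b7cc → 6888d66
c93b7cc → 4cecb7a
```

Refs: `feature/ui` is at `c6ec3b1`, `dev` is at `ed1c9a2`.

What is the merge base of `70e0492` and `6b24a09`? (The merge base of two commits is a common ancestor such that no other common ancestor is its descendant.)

884cec9

Ancestors of 70e0492: {70e0492, 884cec9, b99b96c, c3a9fd3, c4c3c1e}.
Ancestors of 6b24a09: {0bcc5e5, 6b24a09, 884cec9, b99b96c, c3a9fd3}.
Common ancestors: {884cec9, b99b96c, c3a9fd3}.
Among these, 884cec9 is not an ancestor of any other common ancestor — it is the merge base.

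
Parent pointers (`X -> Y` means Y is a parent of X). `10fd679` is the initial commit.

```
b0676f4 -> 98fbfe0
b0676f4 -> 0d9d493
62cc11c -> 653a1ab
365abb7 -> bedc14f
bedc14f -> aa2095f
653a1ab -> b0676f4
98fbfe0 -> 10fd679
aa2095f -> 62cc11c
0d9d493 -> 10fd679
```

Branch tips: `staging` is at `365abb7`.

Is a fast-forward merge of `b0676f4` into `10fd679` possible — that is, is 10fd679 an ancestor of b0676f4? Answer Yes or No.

Yes

A fast-forward from 10fd679 to b0676f4 is possible iff 10fd679 is an ancestor of b0676f4.
Ancestors of b0676f4: {0d9d493, 10fd679, 98fbfe0, b0676f4}.
10fd679 is among them, so fast-forward is possible.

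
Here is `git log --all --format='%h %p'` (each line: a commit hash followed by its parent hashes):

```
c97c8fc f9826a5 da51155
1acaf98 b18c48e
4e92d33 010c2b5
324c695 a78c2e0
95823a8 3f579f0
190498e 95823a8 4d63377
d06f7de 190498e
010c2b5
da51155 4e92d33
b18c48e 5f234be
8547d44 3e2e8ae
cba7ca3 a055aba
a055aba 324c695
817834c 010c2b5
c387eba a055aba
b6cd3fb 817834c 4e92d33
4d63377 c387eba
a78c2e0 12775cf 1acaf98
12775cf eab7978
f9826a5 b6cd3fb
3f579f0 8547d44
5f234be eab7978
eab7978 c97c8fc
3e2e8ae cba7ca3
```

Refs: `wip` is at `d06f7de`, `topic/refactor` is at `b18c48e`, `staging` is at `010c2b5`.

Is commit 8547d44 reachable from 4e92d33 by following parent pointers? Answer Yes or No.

No

Ancestors of 4e92d33: {010c2b5, 4e92d33}.
8547d44 is not in that set, so it is not an ancestor of 4e92d33.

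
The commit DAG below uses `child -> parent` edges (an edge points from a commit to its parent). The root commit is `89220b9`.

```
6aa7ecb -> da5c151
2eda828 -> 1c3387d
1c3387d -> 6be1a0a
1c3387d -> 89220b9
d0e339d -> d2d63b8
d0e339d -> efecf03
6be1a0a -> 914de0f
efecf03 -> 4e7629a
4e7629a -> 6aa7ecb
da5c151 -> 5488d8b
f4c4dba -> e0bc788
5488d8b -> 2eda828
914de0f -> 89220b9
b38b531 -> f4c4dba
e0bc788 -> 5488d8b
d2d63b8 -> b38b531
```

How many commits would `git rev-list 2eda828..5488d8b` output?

Reachable from 5488d8b: {1c3387d, 2eda828, 5488d8b, 6be1a0a, 89220b9, 914de0f}.
Reachable from 2eda828: {1c3387d, 2eda828, 6be1a0a, 89220b9, 914de0f}.
In 5488d8b's history but not 2eda828's: {5488d8b} — 1 commit.

1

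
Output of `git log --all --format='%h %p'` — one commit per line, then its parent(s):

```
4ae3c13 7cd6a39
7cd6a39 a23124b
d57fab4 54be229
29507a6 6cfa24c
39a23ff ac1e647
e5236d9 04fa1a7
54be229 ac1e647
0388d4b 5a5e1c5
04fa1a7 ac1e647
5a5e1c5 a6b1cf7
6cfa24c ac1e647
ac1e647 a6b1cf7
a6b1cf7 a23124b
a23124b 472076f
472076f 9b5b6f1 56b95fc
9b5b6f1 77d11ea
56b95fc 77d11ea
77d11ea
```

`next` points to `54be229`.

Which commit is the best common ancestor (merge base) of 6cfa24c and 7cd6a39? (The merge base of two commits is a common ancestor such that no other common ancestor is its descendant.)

Ancestors of 6cfa24c: {472076f, 56b95fc, 6cfa24c, 77d11ea, 9b5b6f1, a23124b, a6b1cf7, ac1e647}.
Ancestors of 7cd6a39: {472076f, 56b95fc, 77d11ea, 7cd6a39, 9b5b6f1, a23124b}.
Common ancestors: {472076f, 56b95fc, 77d11ea, 9b5b6f1, a23124b}.
Among these, a23124b is not an ancestor of any other common ancestor — it is the merge base.

a23124b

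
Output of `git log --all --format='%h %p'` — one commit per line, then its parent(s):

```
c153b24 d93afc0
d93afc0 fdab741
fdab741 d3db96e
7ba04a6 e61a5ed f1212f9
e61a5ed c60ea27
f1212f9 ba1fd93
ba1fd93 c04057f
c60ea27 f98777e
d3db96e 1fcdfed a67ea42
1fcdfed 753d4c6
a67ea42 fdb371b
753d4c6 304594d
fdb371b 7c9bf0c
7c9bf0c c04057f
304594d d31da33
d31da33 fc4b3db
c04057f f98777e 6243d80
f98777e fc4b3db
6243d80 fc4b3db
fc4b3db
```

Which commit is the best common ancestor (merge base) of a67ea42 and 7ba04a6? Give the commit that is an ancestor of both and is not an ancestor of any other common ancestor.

c04057f

Ancestors of a67ea42: {6243d80, 7c9bf0c, a67ea42, c04057f, f98777e, fc4b3db, fdb371b}.
Ancestors of 7ba04a6: {6243d80, 7ba04a6, ba1fd93, c04057f, c60ea27, e61a5ed, f1212f9, f98777e, fc4b3db}.
Common ancestors: {6243d80, c04057f, f98777e, fc4b3db}.
Among these, c04057f is not an ancestor of any other common ancestor — it is the merge base.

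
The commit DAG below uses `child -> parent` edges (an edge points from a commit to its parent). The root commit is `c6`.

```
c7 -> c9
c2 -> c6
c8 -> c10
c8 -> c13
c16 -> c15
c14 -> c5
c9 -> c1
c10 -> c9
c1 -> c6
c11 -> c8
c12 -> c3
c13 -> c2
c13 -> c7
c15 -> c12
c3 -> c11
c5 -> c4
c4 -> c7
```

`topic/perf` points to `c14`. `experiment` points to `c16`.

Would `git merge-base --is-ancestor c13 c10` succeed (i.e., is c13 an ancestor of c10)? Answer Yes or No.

Ancestors of c10: {c1, c10, c6, c9}.
c13 is not in that set, so it is not an ancestor of c10.

No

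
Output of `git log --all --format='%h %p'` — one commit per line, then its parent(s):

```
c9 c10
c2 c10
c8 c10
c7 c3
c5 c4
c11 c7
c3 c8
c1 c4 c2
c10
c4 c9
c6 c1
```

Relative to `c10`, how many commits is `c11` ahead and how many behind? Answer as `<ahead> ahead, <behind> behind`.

4 ahead, 0 behind

Reachable from c11: {c10, c11, c3, c7, c8}.
Reachable from c10: {c10}.
Only in c11's history (ahead): {c11, c3, c7, c8} — 4.
Only in c10's history (behind): {} — 0.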